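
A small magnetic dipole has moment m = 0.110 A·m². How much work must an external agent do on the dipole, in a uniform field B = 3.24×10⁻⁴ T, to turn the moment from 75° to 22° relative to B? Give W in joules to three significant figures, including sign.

W ≈ -2.38×10⁻⁵ J

W_ext = ΔU = −mB cosθ₂ + mB cosθ₁ = mB(cosθ₁ − cosθ₂).
W = (0.110)(3.24×10⁻⁴)·(cos75° − cos22°) = (3.564×10⁻⁵)·(-0.6684) = -2.382×10⁻⁵ J.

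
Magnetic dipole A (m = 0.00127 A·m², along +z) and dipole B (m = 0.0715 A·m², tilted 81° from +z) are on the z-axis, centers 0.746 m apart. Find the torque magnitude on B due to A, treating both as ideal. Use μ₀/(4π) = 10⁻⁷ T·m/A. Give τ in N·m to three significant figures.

τ ≈ 4.32×10⁻¹¹ N·m

Dipole B is on the axis of dipole A, so B₁ there is axial: B₁ = (μ₀/4π)·2m₁/r³ along +z.
B₁ = 2(10⁻⁷)(0.00127)/(0.746)³ = 6.118×10⁻¹⁰ T.
τ = m₂ B₁ sinθ.
τ = (0.0715)(6.118×10⁻¹⁰)·sin81° = 4.321×10⁻¹¹ N·m.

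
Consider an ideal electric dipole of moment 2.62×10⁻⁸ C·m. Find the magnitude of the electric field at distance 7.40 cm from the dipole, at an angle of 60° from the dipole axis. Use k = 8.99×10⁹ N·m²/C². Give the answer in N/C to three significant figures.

At angle θ the dipole field magnitude is E = (kp/r³)·√(1 + 3cos²θ).
kp/r³ = (8.99×10⁹)(2.62×10⁻⁸) / (0.0740)³ = 5.813×10⁵ N/C.
√(1 + 3cos²60°) = √(1 + 3·0.2500) = √1.7500 ≈ 1.3229.
E ≈ 5.813×10⁵ × 1.323 = 7.689×10⁵ N/C.

E ≈ 7.69×10⁵ N/C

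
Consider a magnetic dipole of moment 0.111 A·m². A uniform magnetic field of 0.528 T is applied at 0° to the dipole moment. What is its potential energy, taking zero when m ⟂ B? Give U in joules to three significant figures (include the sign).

U = −m·B = −mB cosθ.
U = −(0.111)(0.528)·cos0° = -0.05861 J.

U ≈ -0.0586 J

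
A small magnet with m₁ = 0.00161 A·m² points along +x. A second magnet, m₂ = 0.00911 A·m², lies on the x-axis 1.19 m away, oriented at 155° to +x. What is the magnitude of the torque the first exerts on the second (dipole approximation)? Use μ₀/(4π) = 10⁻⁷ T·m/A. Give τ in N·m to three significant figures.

τ ≈ 7.36×10⁻¹³ N·m

Dipole B is on the axis of dipole A, so B₁ there is axial: B₁ = (μ₀/4π)·2m₁/r³ along +x.
B₁ = 2(10⁻⁷)(0.00161)/(1.19)³ = 1.911×10⁻¹⁰ T.
τ = m₂ B₁ sinθ.
τ = (0.00911)(1.911×10⁻¹⁰)·sin155° = 7.357×10⁻¹³ N·m.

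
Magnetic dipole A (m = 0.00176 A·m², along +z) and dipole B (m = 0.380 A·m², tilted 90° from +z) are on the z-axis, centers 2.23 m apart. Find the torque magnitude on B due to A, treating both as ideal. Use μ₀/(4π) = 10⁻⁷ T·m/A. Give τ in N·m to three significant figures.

τ ≈ 1.21×10⁻¹¹ N·m

Dipole B is on the axis of dipole A, so B₁ there is axial: B₁ = (μ₀/4π)·2m₁/r³ along +z.
B₁ = 2(10⁻⁷)(0.00176)/(2.23)³ = 3.174×10⁻¹¹ T.
τ = m₂ B₁ sinθ.
τ = (0.380)(3.174×10⁻¹¹)·sin90° = 1.206×10⁻¹¹ N·m.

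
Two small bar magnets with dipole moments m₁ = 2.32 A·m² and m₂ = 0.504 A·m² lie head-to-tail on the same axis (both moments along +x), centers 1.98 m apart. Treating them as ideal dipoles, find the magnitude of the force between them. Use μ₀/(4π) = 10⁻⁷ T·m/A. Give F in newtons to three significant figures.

On-axis B of dipole 1: B = (μ₀/4π)·2m₁/r³. Force on dipole 2: F = m₂·dB/dr.
dB/dr = −(μ₀/4π)·6m₁/r⁴, so |F| = (μ₀/4π)·6m₁m₂/r⁴.
F = 6(10⁻⁷)(2.32)(0.504)/(1.98)⁴ = 4.565×10⁻⁸ N.

F ≈ 4.56×10⁻⁸ N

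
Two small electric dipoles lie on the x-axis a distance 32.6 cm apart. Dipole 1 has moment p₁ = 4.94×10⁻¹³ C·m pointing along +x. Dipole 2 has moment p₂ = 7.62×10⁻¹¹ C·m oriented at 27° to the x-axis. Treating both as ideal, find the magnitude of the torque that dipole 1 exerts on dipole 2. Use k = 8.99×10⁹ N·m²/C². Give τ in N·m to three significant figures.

The second dipole sits on the axis of the first, so the field there is axial: E₁ = 2kp₁/r³ along +x.
E₁ = 2(8.99×10⁹)(4.94×10⁻¹³)/(0.326)³ = 0.2564 N/C.
Torque on the second dipole: τ = p₂ E₁ sinθ.
τ = (7.62×10⁻¹¹)(0.2564)·sin27° = 8.869×10⁻¹² N·m.

τ ≈ 8.87×10⁻¹² N·m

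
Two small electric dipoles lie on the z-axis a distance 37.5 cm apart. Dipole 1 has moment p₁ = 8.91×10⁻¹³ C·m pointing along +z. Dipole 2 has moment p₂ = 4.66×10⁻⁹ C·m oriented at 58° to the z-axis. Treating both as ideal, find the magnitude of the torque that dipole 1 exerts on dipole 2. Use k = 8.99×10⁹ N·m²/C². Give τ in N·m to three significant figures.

The second dipole sits on the axis of the first, so the field there is axial: E₁ = 2kp₁/r³ along +z.
E₁ = 2(8.99×10⁹)(8.91×10⁻¹³)/(0.375)³ = 0.3038 N/C.
Torque on the second dipole: τ = p₂ E₁ sinθ.
τ = (4.66×10⁻⁹)(0.3038)·sin58° = 1.201×10⁻⁹ N·m.

τ ≈ 1.20×10⁻⁹ N·m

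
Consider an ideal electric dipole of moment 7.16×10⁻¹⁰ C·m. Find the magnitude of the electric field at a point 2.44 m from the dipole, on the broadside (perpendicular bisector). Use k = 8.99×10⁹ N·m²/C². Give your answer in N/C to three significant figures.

In the equatorial plane E = kp/r³.
E = (8.99×10⁹)(7.16×10⁻¹⁰) / (2.44)³ = 0.4431 N/C.

E ≈ 0.443 N/C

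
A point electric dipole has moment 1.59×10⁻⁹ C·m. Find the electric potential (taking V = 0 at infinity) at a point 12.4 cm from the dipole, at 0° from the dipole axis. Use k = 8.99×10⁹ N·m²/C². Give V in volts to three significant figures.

The dipole potential is V = kp cosθ / r².
V = (8.99×10⁹)(1.59×10⁻⁹)·cos0° / (0.124)² = 929.6 V.

V ≈ 930 V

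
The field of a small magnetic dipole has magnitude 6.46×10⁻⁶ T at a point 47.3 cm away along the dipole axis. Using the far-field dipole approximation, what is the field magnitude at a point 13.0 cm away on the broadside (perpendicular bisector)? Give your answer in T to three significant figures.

Dipole fields scale as 1/r³ in the far field.
The axial field is twice the equatorial field at the same r, so the geometry factor is 1/2.
B₂ = B₁ · (1/2) · (r₁/r₂)³ = 6.46×10⁻⁶ · 0.5 · (47.3/13.0)³.
(r₁/r₂)³ = (3.638)³ = 48.17.
B₂ ≈ 1.556×10⁻⁴ T.

B ≈ 1.56×10⁻⁴ T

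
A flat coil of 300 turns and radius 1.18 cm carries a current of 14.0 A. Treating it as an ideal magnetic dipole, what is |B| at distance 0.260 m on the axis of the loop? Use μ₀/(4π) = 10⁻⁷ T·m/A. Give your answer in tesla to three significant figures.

m = NIA = NIπa² = 300·(14.0)·π·(0.0118)² = 1.837 A·m².
On axis B = (μ₀/4π)·2m/r³.
B = 2·(10⁻⁷)·(1.837) / (0.260)³ = 2.090×10⁻⁵ T.

B ≈ 2.09×10⁻⁵ T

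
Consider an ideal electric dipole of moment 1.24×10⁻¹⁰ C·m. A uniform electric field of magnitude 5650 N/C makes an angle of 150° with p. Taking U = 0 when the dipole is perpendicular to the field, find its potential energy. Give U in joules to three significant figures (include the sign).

U ≈ 6.07×10⁻⁷ J

U = −p·E = −pE cosθ.
U = −(1.24×10⁻¹⁰)(5650)·cos150° = 6.067×10⁻⁷ J.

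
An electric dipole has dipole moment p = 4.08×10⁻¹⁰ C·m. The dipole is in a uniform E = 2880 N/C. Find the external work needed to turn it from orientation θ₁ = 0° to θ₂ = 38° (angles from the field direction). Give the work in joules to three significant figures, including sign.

W ≈ 2.49×10⁻⁷ J

W_ext = ΔU = U(θ₂) − U(θ₁) = −pE cosθ₂ − (−pE cosθ₁) = pE(cosθ₁ − cosθ₂).
W = (4.08×10⁻¹⁰)(2880)·(cos0° − cos38°) = (1.175×10⁻⁶)·(+0.2120) = 2.491×10⁻⁷ J.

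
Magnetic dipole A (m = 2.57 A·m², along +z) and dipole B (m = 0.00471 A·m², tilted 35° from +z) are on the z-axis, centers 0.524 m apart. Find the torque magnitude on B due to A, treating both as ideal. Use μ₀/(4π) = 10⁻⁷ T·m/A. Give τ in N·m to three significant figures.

τ ≈ 9.65×10⁻⁹ N·m

Dipole B is on the axis of dipole A, so B₁ there is axial: B₁ = (μ₀/4π)·2m₁/r³ along +z.
B₁ = 2(10⁻⁷)(2.57)/(0.524)³ = 3.572×10⁻⁶ T.
τ = m₂ B₁ sinθ.
τ = (0.00471)(3.572×10⁻⁶)·sin35° = 9.651×10⁻⁹ N·m.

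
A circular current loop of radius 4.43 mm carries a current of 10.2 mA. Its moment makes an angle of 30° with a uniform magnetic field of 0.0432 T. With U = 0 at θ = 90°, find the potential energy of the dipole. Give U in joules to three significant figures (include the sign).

U ≈ -2.35×10⁻⁸ J

Magnetic moment m = IA = Iπa² = (0.0102)·π·(0.00443)² = 6.289×10⁻⁷ A·m².
U = −m·B = −mB cosθ.
U = −(6.289×10⁻⁷)(0.0432)·cos30° = -2.353×10⁻⁸ J.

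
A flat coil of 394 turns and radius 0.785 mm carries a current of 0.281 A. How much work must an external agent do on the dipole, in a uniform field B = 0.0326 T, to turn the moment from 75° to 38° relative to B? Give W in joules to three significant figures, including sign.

W ≈ -3.70×10⁻⁶ J

m = NIA = NIπa² = 394·(0.281)·π·(7.85×10⁻⁴)² = 2.143×10⁻⁴ A·m².
W_ext = ΔU = −mB cosθ₂ + mB cosθ₁ = mB(cosθ₁ − cosθ₂).
W = (2.143×10⁻⁴)(0.0326)·(cos75° − cos38°) = (6.986×10⁻⁶)·(-0.5292) = -3.697×10⁻⁶ J.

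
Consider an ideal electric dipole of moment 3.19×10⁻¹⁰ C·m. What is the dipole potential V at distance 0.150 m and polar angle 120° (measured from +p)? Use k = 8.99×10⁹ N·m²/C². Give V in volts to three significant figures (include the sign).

The dipole potential is V = kp cosθ / r².
V = (8.99×10⁹)(3.19×10⁻¹⁰)·cos120° / (0.150)² = -63.73 V.

V ≈ -63.7 V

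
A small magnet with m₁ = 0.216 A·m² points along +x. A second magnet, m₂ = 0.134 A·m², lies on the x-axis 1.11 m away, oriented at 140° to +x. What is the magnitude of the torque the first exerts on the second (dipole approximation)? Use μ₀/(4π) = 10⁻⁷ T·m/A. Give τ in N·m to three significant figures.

τ ≈ 2.72×10⁻⁹ N·m

Dipole B is on the axis of dipole A, so B₁ there is axial: B₁ = (μ₀/4π)·2m₁/r³ along +x.
B₁ = 2(10⁻⁷)(0.216)/(1.11)³ = 3.159×10⁻⁸ T.
τ = m₂ B₁ sinθ.
τ = (0.134)(3.159×10⁻⁸)·sin140° = 2.721×10⁻⁹ N·m.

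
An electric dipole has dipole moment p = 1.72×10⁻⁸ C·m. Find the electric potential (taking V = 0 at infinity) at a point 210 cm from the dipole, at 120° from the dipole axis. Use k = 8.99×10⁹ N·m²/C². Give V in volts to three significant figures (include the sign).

V ≈ -17.5 V

The dipole potential is V = kp cosθ / r².
V = (8.99×10⁹)(1.72×10⁻⁸)·cos120° / (2.10)² = -17.53 V.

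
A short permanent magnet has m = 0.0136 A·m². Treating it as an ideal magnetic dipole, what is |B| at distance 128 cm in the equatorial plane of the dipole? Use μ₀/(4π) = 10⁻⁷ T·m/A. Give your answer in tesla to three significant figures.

B ≈ 6.48×10⁻¹⁰ T

In the equatorial plane B = (μ₀/4π)·m/r³ (half the axial value).
B = (10⁻⁷)·(0.0136) / (1.28)³ = 6.485×10⁻¹⁰ T.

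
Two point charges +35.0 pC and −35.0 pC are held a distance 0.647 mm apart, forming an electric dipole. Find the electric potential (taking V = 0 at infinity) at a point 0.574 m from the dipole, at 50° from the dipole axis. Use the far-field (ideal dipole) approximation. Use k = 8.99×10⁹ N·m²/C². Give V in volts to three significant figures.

V ≈ 3.97×10⁻⁴ V

Dipole moment p = qd = (3.50×10⁻¹¹ C)(6.47×10⁻⁴ m) = 2.265×10⁻¹⁴ C·m.
The dipole potential is V = kp cosθ / r².
V = (8.99×10⁹)(2.265×10⁻¹⁴)·cos50° / (0.574)² = 3.973×10⁻⁴ V.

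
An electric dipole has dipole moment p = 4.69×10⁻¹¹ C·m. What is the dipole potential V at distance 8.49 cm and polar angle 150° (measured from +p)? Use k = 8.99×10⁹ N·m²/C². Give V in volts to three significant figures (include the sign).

The dipole potential is V = kp cosθ / r².
V = (8.99×10⁹)(4.69×10⁻¹¹)·cos150° / (0.0849)² = -50.66 V.

V ≈ -50.7 V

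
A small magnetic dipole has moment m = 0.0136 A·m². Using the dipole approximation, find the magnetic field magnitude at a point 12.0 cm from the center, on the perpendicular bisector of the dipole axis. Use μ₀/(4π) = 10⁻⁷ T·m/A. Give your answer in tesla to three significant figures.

B ≈ 7.87×10⁻⁷ T

In the equatorial plane B = (μ₀/4π)·m/r³ (half the axial value).
B = (10⁻⁷)·(0.0136) / (0.120)³ = 7.870×10⁻⁷ T.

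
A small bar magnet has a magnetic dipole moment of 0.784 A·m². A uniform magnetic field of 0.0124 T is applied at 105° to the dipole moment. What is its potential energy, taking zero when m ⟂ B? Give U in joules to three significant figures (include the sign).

U ≈ 0.00252 J

U = −m·B = −mB cosθ.
U = −(0.784)(0.0124)·cos105° = 0.002516 J.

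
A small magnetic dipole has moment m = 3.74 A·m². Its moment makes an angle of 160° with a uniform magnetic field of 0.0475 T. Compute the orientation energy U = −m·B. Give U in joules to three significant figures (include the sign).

U ≈ 0.167 J

U = −m·B = −mB cosθ.
U = −(3.74)(0.0475)·cos160° = 0.1669 J.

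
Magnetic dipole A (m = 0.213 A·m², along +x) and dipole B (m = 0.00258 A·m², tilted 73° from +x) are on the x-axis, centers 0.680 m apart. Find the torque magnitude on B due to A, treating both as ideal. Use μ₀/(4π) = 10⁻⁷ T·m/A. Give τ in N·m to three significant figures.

Dipole B is on the axis of dipole A, so B₁ there is axial: B₁ = (μ₀/4π)·2m₁/r³ along +x.
B₁ = 2(10⁻⁷)(0.213)/(0.680)³ = 1.355×10⁻⁷ T.
τ = m₂ B₁ sinθ.
τ = (0.00258)(1.355×10⁻⁷)·sin73° = 3.343×10⁻¹⁰ N·m.

τ ≈ 3.34×10⁻¹⁰ N·m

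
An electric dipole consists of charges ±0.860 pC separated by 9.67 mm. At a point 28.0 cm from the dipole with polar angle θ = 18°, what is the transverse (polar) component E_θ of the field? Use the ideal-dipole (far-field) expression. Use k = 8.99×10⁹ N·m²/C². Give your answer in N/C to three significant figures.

E_θ ≈ 0.00105 N/C

Dipole moment p = qd = (8.60×10⁻¹³ C)(0.00967 m) = 8.316×10⁻¹⁵ C·m.
For a dipole, E_θ = (kp sinθ)/r³.
kp/r³ = (8.99×10⁹)(8.316×10⁻¹⁵)/(0.280)³ = 0.003406 N/C.
E_θ = 0.003406·sin18° = 0.001052 N/C.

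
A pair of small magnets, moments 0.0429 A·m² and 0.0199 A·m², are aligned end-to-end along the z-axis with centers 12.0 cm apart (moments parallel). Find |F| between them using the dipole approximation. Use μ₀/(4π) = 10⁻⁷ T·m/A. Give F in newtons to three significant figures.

On-axis B of dipole 1: B = (μ₀/4π)·2m₁/r³. Force on dipole 2: F = m₂·dB/dr.
dB/dr = −(μ₀/4π)·6m₁/r⁴, so |F| = (μ₀/4π)·6m₁m₂/r⁴.
F = 6(10⁻⁷)(0.0429)(0.0199)/(0.120)⁴ = 2.470×10⁻⁶ N.

F ≈ 2.47×10⁻⁶ N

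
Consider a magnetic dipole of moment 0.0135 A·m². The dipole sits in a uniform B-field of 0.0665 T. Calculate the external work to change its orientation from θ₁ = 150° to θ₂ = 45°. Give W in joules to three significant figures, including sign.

W ≈ -0.00141 J

W_ext = ΔU = −mB cosθ₂ + mB cosθ₁ = mB(cosθ₁ − cosθ₂).
W = (0.0135)(0.0665)·(cos150° − cos45°) = (8.978×10⁻⁴)·(-1.5731) = -0.001412 J.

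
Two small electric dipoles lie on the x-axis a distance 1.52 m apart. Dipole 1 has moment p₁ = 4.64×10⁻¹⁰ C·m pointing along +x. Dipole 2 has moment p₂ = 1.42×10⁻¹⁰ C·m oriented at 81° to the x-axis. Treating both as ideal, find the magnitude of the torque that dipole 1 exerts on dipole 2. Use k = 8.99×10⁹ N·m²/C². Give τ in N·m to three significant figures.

τ ≈ 3.33×10⁻¹⁰ N·m

The second dipole sits on the axis of the first, so the field there is axial: E₁ = 2kp₁/r³ along +x.
E₁ = 2(8.99×10⁹)(4.64×10⁻¹⁰)/(1.52)³ = 2.376 N/C.
Torque on the second dipole: τ = p₂ E₁ sinθ.
τ = (1.42×10⁻¹⁰)(2.376)·sin81° = 3.332×10⁻¹⁰ N·m.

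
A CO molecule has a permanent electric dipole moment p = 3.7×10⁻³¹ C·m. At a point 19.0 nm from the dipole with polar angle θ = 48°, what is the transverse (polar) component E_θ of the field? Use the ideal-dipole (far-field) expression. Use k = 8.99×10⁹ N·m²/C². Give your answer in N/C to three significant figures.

E_θ ≈ 360 N/C

For a dipole, E_θ = (kp sinθ)/r³.
kp/r³ = (8.99×10⁹)(3.70×10⁻³¹)/(1.90×10⁻⁸)³ = 485.0 N/C.
E_θ = 485.0·sin48° = 360.4 N/C.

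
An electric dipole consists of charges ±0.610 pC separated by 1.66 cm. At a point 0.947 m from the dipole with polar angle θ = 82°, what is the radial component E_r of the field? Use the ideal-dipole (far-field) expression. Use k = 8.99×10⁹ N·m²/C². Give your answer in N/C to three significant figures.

Dipole moment p = qd = (6.10×10⁻¹³ C)(0.0166 m) = 1.013×10⁻¹⁴ C·m.
For a dipole, E_r = (2kp cosθ)/r³.
kp/r³ = (8.99×10⁹)(1.013×10⁻¹⁴)/(0.947)³ = 1.072×10⁻⁴ N/C.
E_r = 2·1.072×10⁻⁴·cos82° = 2.985×10⁻⁵ N/C.

E_r ≈ 2.98×10⁻⁵ N/C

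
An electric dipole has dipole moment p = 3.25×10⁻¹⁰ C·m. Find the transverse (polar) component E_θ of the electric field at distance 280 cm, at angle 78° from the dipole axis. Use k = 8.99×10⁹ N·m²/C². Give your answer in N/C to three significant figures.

For a dipole, E_θ = (kp sinθ)/r³.
kp/r³ = (8.99×10⁹)(3.25×10⁻¹⁰)/(2.80)³ = 0.1331 N/C.
E_θ = 0.1331·sin78° = 0.1302 N/C.

E_θ ≈ 0.130 N/C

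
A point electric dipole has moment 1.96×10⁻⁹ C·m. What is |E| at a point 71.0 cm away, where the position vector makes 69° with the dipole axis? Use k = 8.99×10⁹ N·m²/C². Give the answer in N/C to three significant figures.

At angle θ the dipole field magnitude is E = (kp/r³)·√(1 + 3cos²θ).
kp/r³ = (8.99×10⁹)(1.96×10⁻⁹) / (0.710)³ = 49.23 N/C.
√(1 + 3cos²69°) = √(1 + 3·0.1284) = √1.3853 ≈ 1.1770.
E ≈ 49.23 × 1.177 = 57.94 N/C.

E ≈ 57.9 N/C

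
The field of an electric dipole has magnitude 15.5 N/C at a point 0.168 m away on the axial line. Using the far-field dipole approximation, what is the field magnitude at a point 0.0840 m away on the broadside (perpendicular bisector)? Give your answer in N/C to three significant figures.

E ≈ 62.0 N/C

Dipole fields scale as 1/r³ in the far field.
The axial field is twice the equatorial field at the same r, so the geometry factor is 1/2.
E₂ = E₁ · (1/2) · (r₁/r₂)³ = 15.5 · 0.5 · (0.168/0.0840)³.
(r₁/r₂)³ = (2)³ = 8.
E₂ ≈ 62.00 N/C.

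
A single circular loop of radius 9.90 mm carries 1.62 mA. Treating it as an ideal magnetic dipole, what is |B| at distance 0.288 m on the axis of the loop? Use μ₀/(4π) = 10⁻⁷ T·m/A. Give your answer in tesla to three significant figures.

B ≈ 4.18×10⁻¹² T

Magnetic moment m = IA = Iπa² = (0.00162)·π·(0.00990)² = 4.988×10⁻⁷ A·m².
On axis B = (μ₀/4π)·2m/r³.
B = 2·(10⁻⁷)·(4.988×10⁻⁷) / (0.288)³ = 4.176×10⁻¹² T.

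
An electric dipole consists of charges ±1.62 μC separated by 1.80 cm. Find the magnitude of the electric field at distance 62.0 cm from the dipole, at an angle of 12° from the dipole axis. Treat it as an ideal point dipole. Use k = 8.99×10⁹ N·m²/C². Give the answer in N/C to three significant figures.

E ≈ 2160 N/C

Dipole moment p = qd = (1.62×10⁻⁶ C)(0.0180 m) = 2.916×10⁻⁸ C·m.
At angle θ the dipole field magnitude is E = (kp/r³)·√(1 + 3cos²θ).
kp/r³ = (8.99×10⁹)(2.916×10⁻⁸) / (0.620)³ = 1100 N/C.
√(1 + 3cos²12°) = √(1 + 3·0.9568) = √3.8703 ≈ 1.9673.
E ≈ 1100 × 1.967 = 2164 N/C.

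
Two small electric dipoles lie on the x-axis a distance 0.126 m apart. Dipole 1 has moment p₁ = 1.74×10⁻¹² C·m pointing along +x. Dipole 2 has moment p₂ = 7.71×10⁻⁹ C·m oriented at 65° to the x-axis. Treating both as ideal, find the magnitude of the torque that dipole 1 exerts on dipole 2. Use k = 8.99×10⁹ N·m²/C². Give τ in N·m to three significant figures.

The second dipole sits on the axis of the first, so the field there is axial: E₁ = 2kp₁/r³ along +x.
E₁ = 2(8.99×10⁹)(1.74×10⁻¹²)/(0.126)³ = 15.64 N/C.
Torque on the second dipole: τ = p₂ E₁ sinθ.
τ = (7.71×10⁻⁹)(15.64)·sin65° = 1.093×10⁻⁷ N·m.

τ ≈ 1.09×10⁻⁷ N·m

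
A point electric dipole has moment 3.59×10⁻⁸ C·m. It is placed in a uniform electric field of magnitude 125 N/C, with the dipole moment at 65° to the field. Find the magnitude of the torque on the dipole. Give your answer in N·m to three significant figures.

τ ≈ 4.07×10⁻⁶ N·m

Torque on an electric dipole: τ = pE sinθ.
τ = (3.59×10⁻⁸)(125)·sin65° = 4.067×10⁻⁶ N·m.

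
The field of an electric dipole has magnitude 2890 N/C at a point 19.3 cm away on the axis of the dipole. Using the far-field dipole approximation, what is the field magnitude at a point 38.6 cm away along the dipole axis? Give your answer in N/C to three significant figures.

Dipole fields scale as 1/r³ in the far field; the geometry is the same at both points.
E₂ = E₁ · (r₁/r₂)³ = 2890 · (19.3/38.6)³.
(r₁/r₂)³ = (0.5)³ = 0.125.
E₂ ≈ 361.2 N/C.

E ≈ 361 N/C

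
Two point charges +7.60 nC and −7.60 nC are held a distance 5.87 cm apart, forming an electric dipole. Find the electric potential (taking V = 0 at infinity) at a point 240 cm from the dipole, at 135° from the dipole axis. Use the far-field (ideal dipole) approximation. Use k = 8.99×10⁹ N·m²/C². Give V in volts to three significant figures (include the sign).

V ≈ -0.492 V

Dipole moment p = qd = (7.60×10⁻⁹ C)(0.0587 m) = 4.461×10⁻¹⁰ C·m.
The dipole potential is V = kp cosθ / r².
V = (8.99×10⁹)(4.461×10⁻¹⁰)·cos135° / (2.40)² = -0.4923 V.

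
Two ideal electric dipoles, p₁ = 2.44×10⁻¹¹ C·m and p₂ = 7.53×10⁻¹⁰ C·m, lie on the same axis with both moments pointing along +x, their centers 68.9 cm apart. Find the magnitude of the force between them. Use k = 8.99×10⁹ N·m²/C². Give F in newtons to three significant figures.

On-axis field of dipole 1 at distance r: E = 2kp₁/r³. Force on dipole 2 is F = p₂·dE/dr (gradient along axis).
dE/dr = −6kp₁/r⁴, so |F| = 6kp₁p₂/r⁴ (attractive for aligned moments).
F = 6(8.99×10⁹)(2.44×10⁻¹¹)(7.53×10⁻¹⁰)/(0.689)⁴ = 4.398×10⁻⁹ N.

F ≈ 4.40×10⁻⁹ N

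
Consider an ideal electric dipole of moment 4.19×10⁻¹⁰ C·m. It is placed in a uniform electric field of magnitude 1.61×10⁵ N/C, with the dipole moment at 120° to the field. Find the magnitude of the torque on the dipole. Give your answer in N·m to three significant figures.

τ ≈ 5.84×10⁻⁵ N·m

Torque on an electric dipole: τ = pE sinθ.
τ = (4.19×10⁻¹⁰)(1.61×10⁵)·sin120° = 5.842×10⁻⁵ N·m.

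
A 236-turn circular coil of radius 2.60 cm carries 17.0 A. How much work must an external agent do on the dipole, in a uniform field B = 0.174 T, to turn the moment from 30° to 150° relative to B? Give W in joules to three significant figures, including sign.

m = NIA = NIπa² = 236·(17.0)·π·(0.0260)² = 8.52 A·m².
W_ext = ΔU = −mB cosθ₂ + mB cosθ₁ = mB(cosθ₁ − cosθ₂).
W = (8.52)(0.174)·(cos30° − cos150°) = (1.482)·(+1.7321) = 2.568 J.

W ≈ 2.57 J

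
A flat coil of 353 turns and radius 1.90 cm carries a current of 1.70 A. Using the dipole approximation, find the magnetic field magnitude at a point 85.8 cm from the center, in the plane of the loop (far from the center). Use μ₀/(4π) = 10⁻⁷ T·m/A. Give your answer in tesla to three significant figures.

m = NIA = NIπa² = 353·(1.70)·π·(0.0190)² = 0.6806 A·m².
In the equatorial plane B = (μ₀/4π)·m/r³ (half the axial value).
B = (10⁻⁷)·(0.6806) / (0.858)³ = 1.078×10⁻⁷ T.

B ≈ 1.08×10⁻⁷ T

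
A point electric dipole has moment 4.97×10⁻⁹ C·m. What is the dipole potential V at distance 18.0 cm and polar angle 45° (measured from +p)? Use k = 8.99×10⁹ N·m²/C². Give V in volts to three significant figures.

The dipole potential is V = kp cosθ / r².
V = (8.99×10⁹)(4.97×10⁻⁹)·cos45° / (0.180)² = 975.1 V.

V ≈ 975 V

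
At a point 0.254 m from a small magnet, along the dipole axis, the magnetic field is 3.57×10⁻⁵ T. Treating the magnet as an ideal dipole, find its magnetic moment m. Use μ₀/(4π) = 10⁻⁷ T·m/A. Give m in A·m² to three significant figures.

On axis B = (μ₀/4π)·2m/r³, so m = Br³·4π/(μ₀·2).
m = (3.57×10⁻⁵)·(0.254)³ / (2·10⁻⁷) = 2.925 A·m².

m ≈ 2.93 A·m²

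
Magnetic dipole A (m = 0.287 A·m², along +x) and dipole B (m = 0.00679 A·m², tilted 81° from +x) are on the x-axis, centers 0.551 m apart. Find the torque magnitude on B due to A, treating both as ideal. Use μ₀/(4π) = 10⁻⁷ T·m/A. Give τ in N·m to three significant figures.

Dipole B is on the axis of dipole A, so B₁ there is axial: B₁ = (μ₀/4π)·2m₁/r³ along +x.
B₁ = 2(10⁻⁷)(0.287)/(0.551)³ = 3.431×10⁻⁷ T.
τ = m₂ B₁ sinθ.
τ = (0.00679)(3.431×10⁻⁷)·sin81° = 2.301×10⁻⁹ N·m.

τ ≈ 2.30×10⁻⁹ N·m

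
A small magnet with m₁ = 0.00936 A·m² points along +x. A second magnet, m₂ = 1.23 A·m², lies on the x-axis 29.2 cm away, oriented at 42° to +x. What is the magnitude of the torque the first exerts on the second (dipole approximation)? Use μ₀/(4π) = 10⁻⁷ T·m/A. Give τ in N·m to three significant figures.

τ ≈ 6.19×10⁻⁸ N·m

Dipole B is on the axis of dipole A, so B₁ there is axial: B₁ = (μ₀/4π)·2m₁/r³ along +x.
B₁ = 2(10⁻⁷)(0.00936)/(0.292)³ = 7.519×10⁻⁸ T.
τ = m₂ B₁ sinθ.
τ = (1.23)(7.519×10⁻⁸)·sin42° = 6.188×10⁻⁸ N·m.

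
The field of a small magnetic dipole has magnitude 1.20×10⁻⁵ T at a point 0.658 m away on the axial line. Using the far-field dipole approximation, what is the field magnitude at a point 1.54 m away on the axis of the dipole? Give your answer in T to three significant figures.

Dipole fields scale as 1/r³ in the far field; the geometry is the same at both points.
B₂ = B₁ · (r₁/r₂)³ = 1.20×10⁻⁵ · (0.658/1.54)³.
(r₁/r₂)³ = (0.4273)³ = 0.078.
B₂ ≈ 9.360×10⁻⁷ T.

B ≈ 9.36×10⁻⁷ T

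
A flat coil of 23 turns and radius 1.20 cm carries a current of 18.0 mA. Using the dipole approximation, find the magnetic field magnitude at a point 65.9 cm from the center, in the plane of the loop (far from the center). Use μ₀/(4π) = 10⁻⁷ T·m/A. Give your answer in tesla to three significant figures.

B ≈ 6.54×10⁻¹¹ T

m = NIA = NIπa² = 23·(0.0180)·π·(0.0120)² = 1.873×10⁻⁴ A·m².
In the equatorial plane B = (μ₀/4π)·m/r³ (half the axial value).
B = (10⁻⁷)·(1.873×10⁻⁴) / (0.659)³ = 6.545×10⁻¹¹ T.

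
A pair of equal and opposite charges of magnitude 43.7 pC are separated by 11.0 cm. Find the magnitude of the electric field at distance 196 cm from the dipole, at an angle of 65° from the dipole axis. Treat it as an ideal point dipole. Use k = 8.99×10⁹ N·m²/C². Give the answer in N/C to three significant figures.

E ≈ 0.00711 N/C

Dipole moment p = qd = (4.37×10⁻¹¹ C)(0.110 m) = 4.807×10⁻¹² C·m.
At angle θ the dipole field magnitude is E = (kp/r³)·√(1 + 3cos²θ).
kp/r³ = (8.99×10⁹)(4.807×10⁻¹²) / (1.96)³ = 0.005739 N/C.
√(1 + 3cos²65°) = √(1 + 3·0.1786) = √1.5358 ≈ 1.2393.
E ≈ 0.005739 × 1.239 = 0.007113 N/C.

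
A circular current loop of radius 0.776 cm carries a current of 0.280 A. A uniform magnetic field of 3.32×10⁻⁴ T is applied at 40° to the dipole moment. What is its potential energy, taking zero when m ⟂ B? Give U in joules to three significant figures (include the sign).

U ≈ -1.35×10⁻⁸ J

Magnetic moment m = IA = Iπa² = (0.280)·π·(0.00776)² = 5.297×10⁻⁵ A·m².
U = −m·B = −mB cosθ.
U = −(5.297×10⁻⁵)(3.32×10⁻⁴)·cos40° = -1.347×10⁻⁸ J.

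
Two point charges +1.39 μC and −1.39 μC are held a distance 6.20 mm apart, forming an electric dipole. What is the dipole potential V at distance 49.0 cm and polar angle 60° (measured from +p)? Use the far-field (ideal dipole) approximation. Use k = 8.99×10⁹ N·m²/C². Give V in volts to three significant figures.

Dipole moment p = qd = (1.39×10⁻⁶ C)(0.00620 m) = 8.618×10⁻⁹ C·m.
The dipole potential is V = kp cosθ / r².
V = (8.99×10⁹)(8.618×10⁻⁹)·cos60° / (0.490)² = 161.3 V.

V ≈ 161 V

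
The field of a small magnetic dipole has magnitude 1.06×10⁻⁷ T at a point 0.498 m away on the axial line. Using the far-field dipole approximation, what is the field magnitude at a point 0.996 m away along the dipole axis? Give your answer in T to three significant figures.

Dipole fields scale as 1/r³ in the far field; the geometry is the same at both points.
B₂ = B₁ · (r₁/r₂)³ = 1.06×10⁻⁷ · (0.498/0.996)³.
(r₁/r₂)³ = (0.5)³ = 0.125.
B₂ ≈ 1.325×10⁻⁸ T.

B ≈ 1.32×10⁻⁸ T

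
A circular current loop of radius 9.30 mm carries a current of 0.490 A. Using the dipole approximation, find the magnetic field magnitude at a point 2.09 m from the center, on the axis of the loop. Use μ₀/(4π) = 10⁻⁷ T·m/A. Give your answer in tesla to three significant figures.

Magnetic moment m = IA = Iπa² = (0.490)·π·(0.00930)² = 1.331×10⁻⁴ A·m².
On axis B = (μ₀/4π)·2m/r³.
B = 2·(10⁻⁷)·(1.331×10⁻⁴) / (2.09)³ = 2.916×10⁻¹² T.

B ≈ 2.92×10⁻¹² T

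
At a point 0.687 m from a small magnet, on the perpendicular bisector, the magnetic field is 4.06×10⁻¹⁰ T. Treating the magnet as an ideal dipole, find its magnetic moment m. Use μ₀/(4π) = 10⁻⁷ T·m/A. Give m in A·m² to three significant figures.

m ≈ 0.00132 A·m²

In the equatorial plane B = (μ₀/4π)·m/r³, so m = Br³·4π/(μ₀).
m = (4.06×10⁻¹⁰)·(0.687)³ / (10⁻⁷) = 0.001316 A·m².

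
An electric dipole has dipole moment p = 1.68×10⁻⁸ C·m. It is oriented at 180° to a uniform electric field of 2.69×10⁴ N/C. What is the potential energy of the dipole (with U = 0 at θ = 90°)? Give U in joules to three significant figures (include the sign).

U = −p·E = −pE cosθ.
U = −(1.68×10⁻⁸)(2.69×10⁴)·cos180° = 4.519×10⁻⁴ J.

U ≈ 4.52×10⁻⁴ J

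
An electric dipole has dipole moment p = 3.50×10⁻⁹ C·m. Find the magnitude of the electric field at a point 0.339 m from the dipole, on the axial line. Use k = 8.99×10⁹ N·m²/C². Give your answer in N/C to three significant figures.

On the dipole axis E = 2kp/r³.
E = 2·(8.99×10⁹)(3.50×10⁻⁹) / (0.339)³ = 1615 N/C.

E ≈ 1620 N/C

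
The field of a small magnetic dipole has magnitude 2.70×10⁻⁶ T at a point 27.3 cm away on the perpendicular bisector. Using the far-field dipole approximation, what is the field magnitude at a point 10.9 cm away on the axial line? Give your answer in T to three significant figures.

Dipole fields scale as 1/r³ in the far field.
The axial field is twice the equatorial field at the same r, so the geometry factor is 2/1.
B₂ = B₁ · (2/1) · (r₁/r₂)³ = 2.70×10⁻⁶ · 2 · (27.3/10.9)³.
(r₁/r₂)³ = (2.505)³ = 15.71.
B₂ ≈ 8.484×10⁻⁵ T.

B ≈ 8.48×10⁻⁵ T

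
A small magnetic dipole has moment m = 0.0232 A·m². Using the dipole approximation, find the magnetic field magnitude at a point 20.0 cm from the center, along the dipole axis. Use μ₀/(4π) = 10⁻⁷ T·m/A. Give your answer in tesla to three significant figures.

B ≈ 5.80×10⁻⁷ T

On axis B = (μ₀/4π)·2m/r³.
B = 2·(10⁻⁷)·(0.0232) / (0.200)³ = 5.800×10⁻⁷ T.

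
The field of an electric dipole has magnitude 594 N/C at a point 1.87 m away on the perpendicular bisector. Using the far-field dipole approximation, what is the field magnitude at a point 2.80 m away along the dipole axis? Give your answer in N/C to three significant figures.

E ≈ 354 N/C

Dipole fields scale as 1/r³ in the far field.
The axial field is twice the equatorial field at the same r, so the geometry factor is 2/1.
E₂ = E₁ · (2/1) · (r₁/r₂)³ = 594 · 2 · (1.87/2.80)³.
(r₁/r₂)³ = (0.6679)³ = 0.2979.
E₂ ≈ 353.9 N/C.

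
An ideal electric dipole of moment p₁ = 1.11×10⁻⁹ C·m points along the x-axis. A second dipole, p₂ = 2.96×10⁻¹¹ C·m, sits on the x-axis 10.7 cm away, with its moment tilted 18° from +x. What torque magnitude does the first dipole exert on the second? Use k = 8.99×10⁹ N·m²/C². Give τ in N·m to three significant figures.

τ ≈ 1.49×10⁻⁷ N·m

The second dipole sits on the axis of the first, so the field there is axial: E₁ = 2kp₁/r³ along +x.
E₁ = 2(8.99×10⁹)(1.11×10⁻⁹)/(0.107)³ = 1.629×10⁴ N/C.
Torque on the second dipole: τ = p₂ E₁ sinθ.
τ = (2.96×10⁻¹¹)(1.629×10⁴)·sin18° = 1.490×10⁻⁷ N·m.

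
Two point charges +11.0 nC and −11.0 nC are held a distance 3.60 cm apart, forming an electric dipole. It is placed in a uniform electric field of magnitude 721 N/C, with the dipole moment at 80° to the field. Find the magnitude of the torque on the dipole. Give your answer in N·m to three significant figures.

τ ≈ 2.81×10⁻⁷ N·m

Dipole moment p = qd = (1.10×10⁻⁸ C)(0.0360 m) = 3.96×10⁻¹⁰ C·m.
Torque on an electric dipole: τ = pE sinθ.
τ = (3.96×10⁻¹⁰)(721)·sin80° = 2.812×10⁻⁷ N·m.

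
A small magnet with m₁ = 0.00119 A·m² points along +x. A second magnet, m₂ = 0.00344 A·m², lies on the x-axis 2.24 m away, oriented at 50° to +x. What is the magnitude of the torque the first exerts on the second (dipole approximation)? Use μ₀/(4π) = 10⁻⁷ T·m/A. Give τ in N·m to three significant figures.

τ ≈ 5.58×10⁻¹⁴ N·m

Dipole B is on the axis of dipole A, so B₁ there is axial: B₁ = (μ₀/4π)·2m₁/r³ along +x.
B₁ = 2(10⁻⁷)(0.00119)/(2.24)³ = 2.118×10⁻¹¹ T.
τ = m₂ B₁ sinθ.
τ = (0.00344)(2.118×10⁻¹¹)·sin50° = 5.580×10⁻¹⁴ N·m.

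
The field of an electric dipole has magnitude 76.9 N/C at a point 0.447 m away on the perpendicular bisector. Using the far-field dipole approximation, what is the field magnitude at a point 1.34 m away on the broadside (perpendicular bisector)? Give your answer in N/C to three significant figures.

Dipole fields scale as 1/r³ in the far field; the geometry is the same at both points.
E₂ = E₁ · (r₁/r₂)³ = 76.9 · (0.447/1.34)³.
(r₁/r₂)³ = (0.3336)³ = 0.03712.
E₂ ≈ 2.855 N/C.

E ≈ 2.85 N/C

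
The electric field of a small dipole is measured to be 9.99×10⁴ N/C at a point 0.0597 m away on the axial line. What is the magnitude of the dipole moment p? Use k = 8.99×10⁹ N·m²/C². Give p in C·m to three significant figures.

p ≈ 1.18×10⁻⁹ C·m

On axis E = 2kp/r³, so p = Er³/(2k).
p = (9.99×10⁴)·(0.0597)³ / (2·8.99×10⁹) = 1.182×10⁻⁹ C·m.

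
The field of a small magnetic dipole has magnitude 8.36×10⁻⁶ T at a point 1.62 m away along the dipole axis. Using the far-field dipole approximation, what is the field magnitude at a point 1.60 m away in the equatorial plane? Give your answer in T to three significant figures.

B ≈ 4.34×10⁻⁶ T

Dipole fields scale as 1/r³ in the far field.
The axial field is twice the equatorial field at the same r, so the geometry factor is 1/2.
B₂ = B₁ · (1/2) · (r₁/r₂)³ = 8.36×10⁻⁶ · 0.5 · (1.62/1.60)³.
(r₁/r₂)³ = (1.012)³ = 1.038.
B₂ ≈ 4.339×10⁻⁶ T.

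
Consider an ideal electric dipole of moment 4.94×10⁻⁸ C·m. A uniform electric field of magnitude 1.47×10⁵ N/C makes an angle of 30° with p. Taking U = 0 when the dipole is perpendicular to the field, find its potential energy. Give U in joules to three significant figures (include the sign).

U ≈ -0.00629 J

U = −p·E = −pE cosθ.
U = −(4.94×10⁻⁸)(1.47×10⁵)·cos30° = -0.006289 J.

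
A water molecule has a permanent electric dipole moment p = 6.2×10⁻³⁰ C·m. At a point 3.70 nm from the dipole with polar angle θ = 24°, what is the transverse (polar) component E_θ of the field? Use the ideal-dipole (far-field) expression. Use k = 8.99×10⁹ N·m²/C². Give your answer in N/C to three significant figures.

E_θ ≈ 4.48×10⁵ N/C

For a dipole, E_θ = (kp sinθ)/r³.
kp/r³ = (8.99×10⁹)(6.20×10⁻³⁰)/(3.70×10⁻⁹)³ = 1.100×10⁶ N/C.
E_θ = 1.100×10⁶·sin24° = 4.476×10⁵ N/C.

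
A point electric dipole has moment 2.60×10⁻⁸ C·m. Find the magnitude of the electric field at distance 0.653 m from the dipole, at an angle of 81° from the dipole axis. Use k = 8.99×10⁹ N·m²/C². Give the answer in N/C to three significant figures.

E ≈ 870 N/C

At angle θ the dipole field magnitude is E = (kp/r³)·√(1 + 3cos²θ).
kp/r³ = (8.99×10⁹)(2.60×10⁻⁸) / (0.653)³ = 839.4 N/C.
√(1 + 3cos²81°) = √(1 + 3·0.0245) = √1.0734 ≈ 1.0361.
E ≈ 839.4 × 1.036 = 869.7 N/C.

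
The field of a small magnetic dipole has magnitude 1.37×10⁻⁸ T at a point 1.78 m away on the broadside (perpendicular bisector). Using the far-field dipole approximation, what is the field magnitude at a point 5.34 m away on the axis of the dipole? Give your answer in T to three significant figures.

Dipole fields scale as 1/r³ in the far field.
The axial field is twice the equatorial field at the same r, so the geometry factor is 2/1.
B₂ = B₁ · (2/1) · (r₁/r₂)³ = 1.37×10⁻⁸ · 2 · (1.78/5.34)³.
(r₁/r₂)³ = (0.3333)³ = 0.03704.
B₂ ≈ 1.015×10⁻⁹ T.

B ≈ 1.01×10⁻⁹ T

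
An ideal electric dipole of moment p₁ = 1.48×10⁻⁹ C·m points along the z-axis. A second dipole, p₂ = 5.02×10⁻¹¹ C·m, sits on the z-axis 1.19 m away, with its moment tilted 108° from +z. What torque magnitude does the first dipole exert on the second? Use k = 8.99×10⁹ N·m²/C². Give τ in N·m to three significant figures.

The second dipole sits on the axis of the first, so the field there is axial: E₁ = 2kp₁/r³ along +z.
E₁ = 2(8.99×10⁹)(1.48×10⁻⁹)/(1.19)³ = 15.79 N/C.
Torque on the second dipole: τ = p₂ E₁ sinθ.
τ = (5.02×10⁻¹¹)(15.79)·sin108° = 7.539×10⁻¹⁰ N·m.

τ ≈ 7.54×10⁻¹⁰ N·m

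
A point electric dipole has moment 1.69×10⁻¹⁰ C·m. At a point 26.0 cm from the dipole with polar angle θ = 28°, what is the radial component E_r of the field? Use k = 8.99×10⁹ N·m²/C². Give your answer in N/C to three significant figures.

E_r ≈ 153 N/C

For a dipole, E_r = (2kp cosθ)/r³.
kp/r³ = (8.99×10⁹)(1.69×10⁻¹⁰)/(0.260)³ = 86.44 N/C.
E_r = 2·86.44·cos28° = 152.6 N/C.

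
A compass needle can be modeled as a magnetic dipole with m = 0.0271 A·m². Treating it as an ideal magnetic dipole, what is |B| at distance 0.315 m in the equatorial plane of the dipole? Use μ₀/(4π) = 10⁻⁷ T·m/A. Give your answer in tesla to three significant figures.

B ≈ 8.67×10⁻⁸ T

In the equatorial plane B = (μ₀/4π)·m/r³ (half the axial value).
B = (10⁻⁷)·(0.0271) / (0.315)³ = 8.670×10⁻⁸ T.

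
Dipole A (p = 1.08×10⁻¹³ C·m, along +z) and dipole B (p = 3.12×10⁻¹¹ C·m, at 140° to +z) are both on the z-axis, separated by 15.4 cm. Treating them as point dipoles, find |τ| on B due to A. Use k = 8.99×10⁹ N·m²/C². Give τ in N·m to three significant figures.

The second dipole sits on the axis of the first, so the field there is axial: E₁ = 2kp₁/r³ along +z.
E₁ = 2(8.99×10⁹)(1.08×10⁻¹³)/(0.154)³ = 0.5317 N/C.
Torque on the second dipole: τ = p₂ E₁ sinθ.
τ = (3.12×10⁻¹¹)(0.5317)·sin140° = 1.066×10⁻¹¹ N·m.

τ ≈ 1.07×10⁻¹¹ N·m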